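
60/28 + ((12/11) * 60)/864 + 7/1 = 4259/462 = 9.22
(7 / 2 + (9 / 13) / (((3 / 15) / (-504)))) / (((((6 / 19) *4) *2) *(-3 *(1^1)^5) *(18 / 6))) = 860111 / 11232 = 76.58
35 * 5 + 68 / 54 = 4759 / 27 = 176.26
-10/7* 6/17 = -60/119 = -0.50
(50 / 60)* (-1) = -5 / 6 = -0.83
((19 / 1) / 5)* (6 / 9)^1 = 38 / 15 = 2.53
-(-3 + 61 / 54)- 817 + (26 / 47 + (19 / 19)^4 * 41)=-1963337 / 2538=-773.58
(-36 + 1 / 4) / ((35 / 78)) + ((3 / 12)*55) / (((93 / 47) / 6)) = -41206 / 1085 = -37.98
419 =419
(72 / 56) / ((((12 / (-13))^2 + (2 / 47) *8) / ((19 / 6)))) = 452751 / 132608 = 3.41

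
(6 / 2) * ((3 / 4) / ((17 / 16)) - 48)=-2412 / 17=-141.88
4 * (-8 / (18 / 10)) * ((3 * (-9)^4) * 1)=-349920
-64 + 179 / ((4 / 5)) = 639 / 4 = 159.75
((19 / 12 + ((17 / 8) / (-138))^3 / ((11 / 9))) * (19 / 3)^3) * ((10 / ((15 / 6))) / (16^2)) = 17860340498981 / 2841849888768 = 6.28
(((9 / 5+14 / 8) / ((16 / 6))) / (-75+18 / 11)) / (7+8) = -781 / 645600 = -0.00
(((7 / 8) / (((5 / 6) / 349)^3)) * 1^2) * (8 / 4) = 16068231522 / 125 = 128545852.18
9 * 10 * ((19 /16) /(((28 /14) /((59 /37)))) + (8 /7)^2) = 5881725 /29008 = 202.76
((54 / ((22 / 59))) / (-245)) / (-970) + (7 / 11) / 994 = 115964 / 92802325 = 0.00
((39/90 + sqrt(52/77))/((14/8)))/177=26/18585 + 8 * sqrt(1001)/95403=0.00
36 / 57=12 / 19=0.63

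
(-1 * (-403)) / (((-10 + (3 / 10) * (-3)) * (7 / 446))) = -1797380 / 763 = -2355.67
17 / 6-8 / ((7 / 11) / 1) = -409 / 42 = -9.74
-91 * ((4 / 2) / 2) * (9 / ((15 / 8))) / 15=-29.12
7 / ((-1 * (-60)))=7 / 60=0.12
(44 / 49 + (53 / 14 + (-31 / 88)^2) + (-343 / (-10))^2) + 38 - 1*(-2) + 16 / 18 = 104347363649 / 85377600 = 1222.19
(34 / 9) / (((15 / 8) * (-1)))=-272 / 135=-2.01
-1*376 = -376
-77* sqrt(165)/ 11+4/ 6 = 2/ 3 - 7* sqrt(165) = -89.25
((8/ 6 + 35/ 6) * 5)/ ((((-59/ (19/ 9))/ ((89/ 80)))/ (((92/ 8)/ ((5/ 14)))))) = -11706793/ 254880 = -45.93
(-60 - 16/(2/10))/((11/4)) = -560/11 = -50.91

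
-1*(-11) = 11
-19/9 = -2.11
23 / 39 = 0.59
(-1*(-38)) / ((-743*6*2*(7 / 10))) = -95 / 15603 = -0.01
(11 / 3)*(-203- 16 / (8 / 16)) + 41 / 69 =-59414 / 69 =-861.07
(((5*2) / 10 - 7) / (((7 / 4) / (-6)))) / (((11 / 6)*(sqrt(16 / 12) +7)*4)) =648 / 1573 - 432*sqrt(3) / 11011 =0.34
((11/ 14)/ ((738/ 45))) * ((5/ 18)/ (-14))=-275/ 289296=-0.00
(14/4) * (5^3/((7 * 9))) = 6.94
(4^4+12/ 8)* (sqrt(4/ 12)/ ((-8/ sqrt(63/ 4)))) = -515* sqrt(21)/ 32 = -73.75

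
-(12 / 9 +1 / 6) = -3 / 2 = -1.50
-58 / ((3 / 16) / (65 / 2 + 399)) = -400432 / 3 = -133477.33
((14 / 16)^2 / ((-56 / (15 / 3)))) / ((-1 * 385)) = 1 / 5632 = 0.00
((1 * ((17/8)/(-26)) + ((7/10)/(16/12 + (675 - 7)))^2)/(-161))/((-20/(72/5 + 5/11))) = -350003671739/928302094720000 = -0.00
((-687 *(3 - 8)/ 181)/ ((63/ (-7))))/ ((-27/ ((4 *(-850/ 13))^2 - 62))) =5337.27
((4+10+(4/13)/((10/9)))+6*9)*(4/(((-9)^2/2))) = 6.74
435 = 435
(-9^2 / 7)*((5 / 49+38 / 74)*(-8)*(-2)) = -1446336 / 12691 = -113.97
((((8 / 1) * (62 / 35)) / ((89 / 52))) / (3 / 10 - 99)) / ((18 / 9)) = -25792 / 614901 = -0.04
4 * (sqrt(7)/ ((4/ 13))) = 13 * sqrt(7) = 34.39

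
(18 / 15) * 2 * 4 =48 / 5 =9.60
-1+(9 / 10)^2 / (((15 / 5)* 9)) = -97 / 100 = -0.97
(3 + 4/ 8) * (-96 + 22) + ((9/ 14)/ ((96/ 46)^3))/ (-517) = -23035613063/ 88940544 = -259.00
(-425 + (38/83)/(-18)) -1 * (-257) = -125515/747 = -168.03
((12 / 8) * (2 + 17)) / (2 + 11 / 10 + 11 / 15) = 171 / 23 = 7.43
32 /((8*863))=4 /863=0.00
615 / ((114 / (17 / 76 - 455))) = -7085415 / 2888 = -2453.40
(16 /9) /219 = 16 /1971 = 0.01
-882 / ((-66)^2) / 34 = -49 / 8228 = -0.01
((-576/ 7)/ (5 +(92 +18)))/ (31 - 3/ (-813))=-78048/ 3381805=-0.02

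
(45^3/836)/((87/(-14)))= -212625/12122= -17.54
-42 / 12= -7 / 2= -3.50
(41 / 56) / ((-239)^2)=41 / 3198776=0.00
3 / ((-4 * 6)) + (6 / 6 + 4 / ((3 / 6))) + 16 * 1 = 199 / 8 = 24.88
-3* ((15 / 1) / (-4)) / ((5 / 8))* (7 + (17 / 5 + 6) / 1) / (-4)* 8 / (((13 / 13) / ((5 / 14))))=-1476 / 7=-210.86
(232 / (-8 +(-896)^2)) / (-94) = -29 / 9432994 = -0.00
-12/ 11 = -1.09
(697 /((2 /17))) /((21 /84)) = 23698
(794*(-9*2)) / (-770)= 7146 / 385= 18.56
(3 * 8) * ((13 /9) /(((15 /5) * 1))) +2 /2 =113 /9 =12.56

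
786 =786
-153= -153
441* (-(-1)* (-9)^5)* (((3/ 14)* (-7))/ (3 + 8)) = 78121827/ 22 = 3550992.14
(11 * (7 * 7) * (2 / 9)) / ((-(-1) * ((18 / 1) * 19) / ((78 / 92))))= 7007 / 23598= 0.30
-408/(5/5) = -408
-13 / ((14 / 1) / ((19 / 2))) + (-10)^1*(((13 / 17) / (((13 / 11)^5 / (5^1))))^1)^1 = -345399039 / 13595036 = -25.41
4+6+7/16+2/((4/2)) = 183/16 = 11.44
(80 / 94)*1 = 40 / 47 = 0.85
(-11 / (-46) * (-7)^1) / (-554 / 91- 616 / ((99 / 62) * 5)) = 315315 / 15680572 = 0.02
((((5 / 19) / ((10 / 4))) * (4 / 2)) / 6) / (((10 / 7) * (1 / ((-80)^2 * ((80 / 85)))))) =143360 / 969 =147.95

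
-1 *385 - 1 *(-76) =-309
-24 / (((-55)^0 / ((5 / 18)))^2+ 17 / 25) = -600 / 341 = -1.76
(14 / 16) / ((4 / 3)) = 21 / 32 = 0.66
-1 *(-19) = 19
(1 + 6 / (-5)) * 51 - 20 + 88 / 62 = -4461 / 155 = -28.78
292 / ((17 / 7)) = 120.24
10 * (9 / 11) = 90 / 11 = 8.18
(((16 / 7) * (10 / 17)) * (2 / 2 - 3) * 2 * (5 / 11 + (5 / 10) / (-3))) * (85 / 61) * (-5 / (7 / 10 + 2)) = 1520000 / 380457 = 4.00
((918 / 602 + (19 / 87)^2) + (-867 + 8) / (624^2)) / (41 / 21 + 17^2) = 51596731843 / 9559437355520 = 0.01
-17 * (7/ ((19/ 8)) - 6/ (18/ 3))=-629/ 19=-33.11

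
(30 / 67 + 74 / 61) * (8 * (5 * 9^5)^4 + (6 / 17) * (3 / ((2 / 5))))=7014729816566666779601285460 / 69479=100961870731683915709801.30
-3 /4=-0.75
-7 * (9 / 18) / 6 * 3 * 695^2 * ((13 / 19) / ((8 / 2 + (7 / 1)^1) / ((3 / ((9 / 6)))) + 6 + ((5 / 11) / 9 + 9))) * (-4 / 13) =669472650 / 77311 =8659.47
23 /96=0.24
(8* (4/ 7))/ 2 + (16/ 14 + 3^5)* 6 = 1467.14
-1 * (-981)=981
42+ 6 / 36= 253 / 6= 42.17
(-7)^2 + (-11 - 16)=22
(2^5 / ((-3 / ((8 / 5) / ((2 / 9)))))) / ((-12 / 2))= 64 / 5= 12.80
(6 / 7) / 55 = 6 / 385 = 0.02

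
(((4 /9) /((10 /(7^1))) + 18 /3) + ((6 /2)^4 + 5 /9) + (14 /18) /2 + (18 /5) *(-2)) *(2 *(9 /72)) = 20.26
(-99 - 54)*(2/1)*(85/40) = -2601/4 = -650.25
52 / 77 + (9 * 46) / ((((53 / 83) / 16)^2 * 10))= 28110495716 / 1081465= 25992.98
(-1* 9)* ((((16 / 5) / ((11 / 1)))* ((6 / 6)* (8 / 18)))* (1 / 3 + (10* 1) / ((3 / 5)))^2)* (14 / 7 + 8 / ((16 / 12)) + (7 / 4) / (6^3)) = -363562 / 135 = -2693.05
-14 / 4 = -3.50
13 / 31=0.42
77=77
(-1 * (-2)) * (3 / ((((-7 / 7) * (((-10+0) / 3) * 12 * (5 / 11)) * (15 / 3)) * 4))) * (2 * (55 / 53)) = 363 / 10600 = 0.03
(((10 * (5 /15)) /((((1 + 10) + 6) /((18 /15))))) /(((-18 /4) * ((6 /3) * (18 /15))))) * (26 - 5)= -0.46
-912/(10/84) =-38304/5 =-7660.80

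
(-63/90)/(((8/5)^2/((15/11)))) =-525/1408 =-0.37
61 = 61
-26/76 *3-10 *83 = -31579/38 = -831.03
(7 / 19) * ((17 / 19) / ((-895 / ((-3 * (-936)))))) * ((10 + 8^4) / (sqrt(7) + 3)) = -2058042168 / 323095 + 686014056 * sqrt(7) / 323095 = -752.16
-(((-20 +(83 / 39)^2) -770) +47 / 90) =1326563 / 1690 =784.95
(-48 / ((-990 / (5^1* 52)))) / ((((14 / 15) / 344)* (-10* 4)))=-8944 / 77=-116.16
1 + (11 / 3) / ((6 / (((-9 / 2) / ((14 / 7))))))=-3 / 8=-0.38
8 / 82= 4 / 41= 0.10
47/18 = 2.61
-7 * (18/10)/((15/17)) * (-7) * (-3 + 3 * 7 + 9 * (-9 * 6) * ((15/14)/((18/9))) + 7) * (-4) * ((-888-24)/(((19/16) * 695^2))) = -361363968/2415125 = -149.63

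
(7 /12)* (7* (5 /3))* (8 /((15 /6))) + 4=232 /9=25.78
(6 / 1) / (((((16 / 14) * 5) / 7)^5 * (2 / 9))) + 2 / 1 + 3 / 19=149108202737 / 1945600000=76.64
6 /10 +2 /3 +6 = 109 /15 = 7.27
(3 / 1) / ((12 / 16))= 4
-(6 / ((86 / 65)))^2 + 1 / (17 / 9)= -20.04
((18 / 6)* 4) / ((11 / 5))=60 / 11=5.45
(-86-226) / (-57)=104 / 19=5.47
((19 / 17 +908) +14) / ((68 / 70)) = 549255 / 578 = 950.27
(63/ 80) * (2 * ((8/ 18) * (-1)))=-7/ 10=-0.70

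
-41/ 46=-0.89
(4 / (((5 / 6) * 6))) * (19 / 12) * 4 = 76 / 15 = 5.07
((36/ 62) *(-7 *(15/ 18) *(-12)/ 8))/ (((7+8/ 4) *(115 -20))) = 7/ 1178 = 0.01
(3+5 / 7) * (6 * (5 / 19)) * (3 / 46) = 0.38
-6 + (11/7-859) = -6044/7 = -863.43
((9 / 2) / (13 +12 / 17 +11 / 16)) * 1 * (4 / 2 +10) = 544 / 145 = 3.75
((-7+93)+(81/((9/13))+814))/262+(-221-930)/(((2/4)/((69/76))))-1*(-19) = -5144992/2489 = -2067.09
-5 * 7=-35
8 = 8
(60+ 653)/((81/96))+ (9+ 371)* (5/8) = 58457/54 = 1082.54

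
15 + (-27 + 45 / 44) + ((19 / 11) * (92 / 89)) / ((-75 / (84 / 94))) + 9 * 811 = 33534281087 / 4601300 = 7288.00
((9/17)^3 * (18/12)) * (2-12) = -10935/4913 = -2.23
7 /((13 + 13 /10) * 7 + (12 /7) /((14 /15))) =3430 /49949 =0.07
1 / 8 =0.12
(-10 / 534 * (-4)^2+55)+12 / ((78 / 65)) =64.70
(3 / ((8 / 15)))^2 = 31.64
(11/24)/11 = 1/24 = 0.04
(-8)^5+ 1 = -32767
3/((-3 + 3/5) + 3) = 5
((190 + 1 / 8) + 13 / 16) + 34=3599 / 16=224.94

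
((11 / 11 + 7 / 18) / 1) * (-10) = -13.89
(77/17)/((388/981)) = 11.45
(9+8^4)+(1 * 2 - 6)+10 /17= 69727 /17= 4101.59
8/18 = 4/9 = 0.44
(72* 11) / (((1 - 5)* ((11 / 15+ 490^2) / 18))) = -53460 / 3601511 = -0.01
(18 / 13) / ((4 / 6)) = 27 / 13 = 2.08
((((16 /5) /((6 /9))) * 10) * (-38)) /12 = -152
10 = 10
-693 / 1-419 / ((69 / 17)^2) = -3420464 / 4761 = -718.43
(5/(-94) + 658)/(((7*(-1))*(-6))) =61847/3948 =15.67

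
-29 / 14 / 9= -29 / 126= -0.23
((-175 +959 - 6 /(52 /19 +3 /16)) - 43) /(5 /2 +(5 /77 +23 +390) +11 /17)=245689950 /138384661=1.78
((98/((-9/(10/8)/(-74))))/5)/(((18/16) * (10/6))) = 14504/135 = 107.44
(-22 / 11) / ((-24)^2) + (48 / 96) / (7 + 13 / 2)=29 / 864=0.03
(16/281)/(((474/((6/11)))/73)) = 1168/244189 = 0.00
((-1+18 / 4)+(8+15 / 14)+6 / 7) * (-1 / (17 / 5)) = -470 / 119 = -3.95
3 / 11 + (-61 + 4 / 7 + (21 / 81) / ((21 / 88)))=-368416 / 6237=-59.07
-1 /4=-0.25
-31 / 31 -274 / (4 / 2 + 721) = -997 / 723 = -1.38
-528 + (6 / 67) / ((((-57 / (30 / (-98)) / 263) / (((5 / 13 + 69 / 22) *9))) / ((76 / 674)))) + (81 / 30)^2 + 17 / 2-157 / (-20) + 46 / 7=-1967103674677 / 3955276325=-497.34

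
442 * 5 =2210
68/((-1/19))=-1292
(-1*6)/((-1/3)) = 18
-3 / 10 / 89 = -3 / 890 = -0.00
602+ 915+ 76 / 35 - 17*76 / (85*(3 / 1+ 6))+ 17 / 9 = 53178 / 35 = 1519.37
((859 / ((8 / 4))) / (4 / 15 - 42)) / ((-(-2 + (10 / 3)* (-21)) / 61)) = -261995 / 30048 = -8.72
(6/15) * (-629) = -1258/5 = -251.60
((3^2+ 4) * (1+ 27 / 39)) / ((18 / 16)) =176 / 9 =19.56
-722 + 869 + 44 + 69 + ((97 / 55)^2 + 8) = 271.11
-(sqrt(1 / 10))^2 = -1 / 10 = -0.10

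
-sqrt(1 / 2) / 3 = -sqrt(2) / 6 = -0.24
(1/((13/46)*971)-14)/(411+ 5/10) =-353352/10388729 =-0.03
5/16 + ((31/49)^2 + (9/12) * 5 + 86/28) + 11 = 712009/38416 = 18.53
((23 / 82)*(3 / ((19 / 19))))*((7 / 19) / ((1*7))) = 69 / 1558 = 0.04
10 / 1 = 10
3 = 3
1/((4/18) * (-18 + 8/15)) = -135/524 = -0.26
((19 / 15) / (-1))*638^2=-7733836 / 15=-515589.07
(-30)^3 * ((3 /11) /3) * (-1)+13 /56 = 1512143 /616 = 2454.78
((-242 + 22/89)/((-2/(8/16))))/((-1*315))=-1793/9345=-0.19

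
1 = 1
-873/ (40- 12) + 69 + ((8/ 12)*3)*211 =12875/ 28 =459.82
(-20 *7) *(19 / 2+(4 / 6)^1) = -4270 / 3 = -1423.33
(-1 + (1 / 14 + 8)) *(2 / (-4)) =-99 / 28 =-3.54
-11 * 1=-11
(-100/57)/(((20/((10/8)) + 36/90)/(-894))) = 74500/779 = 95.64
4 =4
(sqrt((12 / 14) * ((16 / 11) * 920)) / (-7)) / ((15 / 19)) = -304 * sqrt(26565) / 8085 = -6.13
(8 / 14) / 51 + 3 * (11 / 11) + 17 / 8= 14669 / 2856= 5.14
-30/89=-0.34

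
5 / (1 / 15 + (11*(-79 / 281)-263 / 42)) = -295050 / 548071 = -0.54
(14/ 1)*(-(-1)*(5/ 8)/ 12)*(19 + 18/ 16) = 5635/ 384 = 14.67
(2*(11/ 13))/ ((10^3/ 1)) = 11/ 6500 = 0.00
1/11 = 0.09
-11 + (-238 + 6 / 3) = -247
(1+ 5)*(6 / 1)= 36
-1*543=-543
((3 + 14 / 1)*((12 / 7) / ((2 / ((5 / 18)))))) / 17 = 5 / 21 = 0.24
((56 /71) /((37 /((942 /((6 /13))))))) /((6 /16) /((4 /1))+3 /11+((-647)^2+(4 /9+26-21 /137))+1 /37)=49606292736 /477311675622931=0.00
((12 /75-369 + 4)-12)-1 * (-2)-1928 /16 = -24767 /50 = -495.34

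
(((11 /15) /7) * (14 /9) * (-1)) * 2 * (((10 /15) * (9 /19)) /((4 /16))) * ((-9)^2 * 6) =-19008 /95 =-200.08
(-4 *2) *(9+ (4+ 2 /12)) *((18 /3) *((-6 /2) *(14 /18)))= 4424 /3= 1474.67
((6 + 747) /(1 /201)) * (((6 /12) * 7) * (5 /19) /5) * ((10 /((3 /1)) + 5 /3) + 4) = 9535239 /38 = 250927.34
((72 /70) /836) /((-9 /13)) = -13 /7315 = -0.00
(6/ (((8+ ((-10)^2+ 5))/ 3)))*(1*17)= 306/ 113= 2.71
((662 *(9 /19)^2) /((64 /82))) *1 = 1099251 /5776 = 190.31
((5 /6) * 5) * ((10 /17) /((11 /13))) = 1625 /561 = 2.90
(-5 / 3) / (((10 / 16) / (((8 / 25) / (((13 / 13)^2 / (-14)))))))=896 / 75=11.95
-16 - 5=-21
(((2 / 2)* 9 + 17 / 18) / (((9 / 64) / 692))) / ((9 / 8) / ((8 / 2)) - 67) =-126840832 / 172935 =-733.46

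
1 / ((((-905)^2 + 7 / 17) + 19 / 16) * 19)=272 / 4232729465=0.00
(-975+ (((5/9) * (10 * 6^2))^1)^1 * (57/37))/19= -35.10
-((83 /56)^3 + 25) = -28.26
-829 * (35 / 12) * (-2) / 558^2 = 29015 / 1868184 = 0.02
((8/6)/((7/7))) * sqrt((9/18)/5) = 2 * sqrt(10)/15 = 0.42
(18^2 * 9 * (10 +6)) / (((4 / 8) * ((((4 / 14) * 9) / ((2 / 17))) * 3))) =24192 / 17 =1423.06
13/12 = 1.08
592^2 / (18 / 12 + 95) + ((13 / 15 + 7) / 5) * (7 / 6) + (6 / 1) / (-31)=4891183229 / 1346175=3633.39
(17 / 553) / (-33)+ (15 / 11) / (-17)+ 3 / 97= -1511179 / 30092601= -0.05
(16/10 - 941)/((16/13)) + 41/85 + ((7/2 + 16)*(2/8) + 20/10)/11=-1036531/1360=-762.16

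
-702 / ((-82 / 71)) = 24921 / 41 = 607.83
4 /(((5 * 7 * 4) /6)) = 6 /35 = 0.17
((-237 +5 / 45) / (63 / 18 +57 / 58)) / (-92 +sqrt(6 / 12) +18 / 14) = 116522* sqrt(2) / 36288045 +4228084 / 7257609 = 0.59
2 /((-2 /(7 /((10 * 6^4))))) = -7 /12960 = -0.00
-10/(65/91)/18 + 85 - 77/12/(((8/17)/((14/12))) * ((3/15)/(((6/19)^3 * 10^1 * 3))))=2241413/246924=9.08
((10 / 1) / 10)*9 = 9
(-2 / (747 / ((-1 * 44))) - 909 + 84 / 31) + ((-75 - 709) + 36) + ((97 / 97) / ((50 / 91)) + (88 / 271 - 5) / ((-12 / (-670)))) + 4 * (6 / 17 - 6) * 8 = -5585175589708 / 2667107475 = -2094.09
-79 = -79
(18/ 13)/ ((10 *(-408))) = -3/ 8840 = -0.00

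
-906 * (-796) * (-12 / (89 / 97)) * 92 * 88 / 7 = -6796178002944 / 623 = -10908792942.13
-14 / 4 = -7 / 2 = -3.50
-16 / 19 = -0.84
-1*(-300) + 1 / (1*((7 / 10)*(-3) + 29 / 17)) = 19930 / 67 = 297.46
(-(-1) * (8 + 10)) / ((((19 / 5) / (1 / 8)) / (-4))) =-45 / 19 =-2.37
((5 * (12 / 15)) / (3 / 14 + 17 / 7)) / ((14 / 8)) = 32 / 37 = 0.86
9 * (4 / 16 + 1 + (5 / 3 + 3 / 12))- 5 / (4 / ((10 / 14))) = 773 / 28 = 27.61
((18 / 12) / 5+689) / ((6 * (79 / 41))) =282613 / 4740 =59.62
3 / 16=0.19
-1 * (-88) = 88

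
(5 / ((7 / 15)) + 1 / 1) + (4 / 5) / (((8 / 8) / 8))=18.11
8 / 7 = 1.14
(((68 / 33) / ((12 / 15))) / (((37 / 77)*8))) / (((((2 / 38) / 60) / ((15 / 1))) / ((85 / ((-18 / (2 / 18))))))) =-24023125 / 3996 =-6011.79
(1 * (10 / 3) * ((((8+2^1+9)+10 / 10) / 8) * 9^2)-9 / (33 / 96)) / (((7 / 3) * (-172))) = -21411 / 13244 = -1.62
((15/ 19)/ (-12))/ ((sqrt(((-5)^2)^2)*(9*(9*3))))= -1/ 92340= -0.00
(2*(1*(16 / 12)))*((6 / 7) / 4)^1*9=5.14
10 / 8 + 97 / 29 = 533 / 116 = 4.59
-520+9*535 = 4295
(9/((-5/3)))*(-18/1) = 97.20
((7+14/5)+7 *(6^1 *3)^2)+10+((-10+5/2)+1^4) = 22813/10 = 2281.30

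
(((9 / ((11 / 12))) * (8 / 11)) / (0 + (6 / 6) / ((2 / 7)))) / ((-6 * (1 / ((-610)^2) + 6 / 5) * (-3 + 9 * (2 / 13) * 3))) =-92876160 / 378203287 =-0.25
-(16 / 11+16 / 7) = -288 / 77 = -3.74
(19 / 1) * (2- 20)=-342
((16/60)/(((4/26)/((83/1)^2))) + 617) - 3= 188324/15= 12554.93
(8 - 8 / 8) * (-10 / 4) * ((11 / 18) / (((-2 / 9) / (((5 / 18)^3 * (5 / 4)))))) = 240625 / 186624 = 1.29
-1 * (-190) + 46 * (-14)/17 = 2586/17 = 152.12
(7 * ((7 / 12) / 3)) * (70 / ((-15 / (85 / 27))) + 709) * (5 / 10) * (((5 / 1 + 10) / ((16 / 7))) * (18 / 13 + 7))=10513037465 / 404352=25999.72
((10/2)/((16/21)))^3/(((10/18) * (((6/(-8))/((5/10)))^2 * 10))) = 46305/2048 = 22.61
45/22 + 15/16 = 525/176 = 2.98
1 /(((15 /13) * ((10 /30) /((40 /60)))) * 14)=13 /105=0.12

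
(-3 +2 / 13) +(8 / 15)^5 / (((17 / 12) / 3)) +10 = 7.25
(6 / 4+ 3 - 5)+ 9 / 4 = 7 / 4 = 1.75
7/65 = 0.11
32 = 32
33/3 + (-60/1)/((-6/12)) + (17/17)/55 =7206/55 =131.02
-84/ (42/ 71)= -142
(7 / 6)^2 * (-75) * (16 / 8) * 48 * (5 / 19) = -49000 / 19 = -2578.95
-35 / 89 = -0.39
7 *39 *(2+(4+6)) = 3276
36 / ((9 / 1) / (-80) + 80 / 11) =31680 / 6301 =5.03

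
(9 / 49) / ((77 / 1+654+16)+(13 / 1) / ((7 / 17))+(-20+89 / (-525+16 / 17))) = 80181 / 331073393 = 0.00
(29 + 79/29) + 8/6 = 2876/87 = 33.06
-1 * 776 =-776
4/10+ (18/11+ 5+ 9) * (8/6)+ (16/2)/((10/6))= 4298/165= 26.05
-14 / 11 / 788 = -7 / 4334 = -0.00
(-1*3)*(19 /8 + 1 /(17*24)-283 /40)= 9583 /680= 14.09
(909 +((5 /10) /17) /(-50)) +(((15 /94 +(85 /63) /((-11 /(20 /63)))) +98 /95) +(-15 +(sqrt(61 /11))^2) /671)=40476570721395533 /44473026420900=910.14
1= 1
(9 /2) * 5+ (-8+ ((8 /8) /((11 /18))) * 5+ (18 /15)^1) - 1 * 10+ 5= 18.88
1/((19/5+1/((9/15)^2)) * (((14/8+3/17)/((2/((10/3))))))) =459/9694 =0.05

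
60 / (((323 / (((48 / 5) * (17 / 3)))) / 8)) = 1536 / 19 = 80.84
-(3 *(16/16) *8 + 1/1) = -25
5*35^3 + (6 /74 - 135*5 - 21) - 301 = 7894989 /37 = 213378.08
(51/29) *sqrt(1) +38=1153/29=39.76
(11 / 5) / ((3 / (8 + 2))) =7.33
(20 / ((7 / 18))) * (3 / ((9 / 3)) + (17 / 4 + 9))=5130 / 7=732.86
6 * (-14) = -84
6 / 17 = 0.35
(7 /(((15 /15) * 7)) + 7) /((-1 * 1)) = -8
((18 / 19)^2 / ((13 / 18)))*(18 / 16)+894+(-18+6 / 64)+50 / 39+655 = 691008061 / 450528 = 1533.77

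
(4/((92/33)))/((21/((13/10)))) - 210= -337957/1610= -209.91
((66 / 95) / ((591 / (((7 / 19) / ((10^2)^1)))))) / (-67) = -77 / 1191209750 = -0.00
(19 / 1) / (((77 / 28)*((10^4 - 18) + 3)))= 76 / 109835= 0.00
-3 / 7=-0.43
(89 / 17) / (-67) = -89 / 1139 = -0.08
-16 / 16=-1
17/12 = 1.42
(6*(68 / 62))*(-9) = -1836 / 31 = -59.23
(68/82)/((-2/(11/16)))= -187/656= -0.29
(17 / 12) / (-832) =-0.00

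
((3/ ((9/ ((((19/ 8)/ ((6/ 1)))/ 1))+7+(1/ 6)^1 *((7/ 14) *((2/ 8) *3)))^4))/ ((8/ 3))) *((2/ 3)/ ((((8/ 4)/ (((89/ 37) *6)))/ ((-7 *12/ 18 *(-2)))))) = 15962600177664/ 249185497355170357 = 0.00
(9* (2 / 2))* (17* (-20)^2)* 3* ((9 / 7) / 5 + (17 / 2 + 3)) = 15110280 / 7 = 2158611.43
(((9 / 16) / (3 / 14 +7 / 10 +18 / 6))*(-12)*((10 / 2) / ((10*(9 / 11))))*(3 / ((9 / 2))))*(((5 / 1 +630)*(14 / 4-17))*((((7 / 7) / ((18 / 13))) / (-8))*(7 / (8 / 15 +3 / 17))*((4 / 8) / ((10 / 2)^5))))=-136153017 / 158700800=-0.86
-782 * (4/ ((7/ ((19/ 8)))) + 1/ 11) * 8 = -697544/ 77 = -9059.01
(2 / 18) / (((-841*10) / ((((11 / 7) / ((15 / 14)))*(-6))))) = 0.00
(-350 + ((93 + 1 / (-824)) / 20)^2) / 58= -89184329839 / 15752243200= -5.66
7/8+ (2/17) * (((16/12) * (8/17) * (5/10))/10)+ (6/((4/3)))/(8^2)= 526583/554880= 0.95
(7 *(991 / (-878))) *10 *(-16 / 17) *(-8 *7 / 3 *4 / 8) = -15538880 / 22389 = -694.04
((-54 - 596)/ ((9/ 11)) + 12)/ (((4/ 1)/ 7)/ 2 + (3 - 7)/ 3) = 24647/ 33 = 746.88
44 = 44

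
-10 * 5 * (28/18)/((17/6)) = -1400/51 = -27.45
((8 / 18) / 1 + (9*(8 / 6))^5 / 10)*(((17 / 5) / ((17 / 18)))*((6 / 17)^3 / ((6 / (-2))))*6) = -967476096 / 122825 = -7876.87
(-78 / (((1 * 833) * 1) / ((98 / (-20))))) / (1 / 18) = 702 / 85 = 8.26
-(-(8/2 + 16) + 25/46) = 895/46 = 19.46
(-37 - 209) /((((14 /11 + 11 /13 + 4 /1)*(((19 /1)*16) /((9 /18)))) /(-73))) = 4.83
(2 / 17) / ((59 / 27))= 54 / 1003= 0.05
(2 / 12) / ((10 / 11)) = 11 / 60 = 0.18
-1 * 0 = 0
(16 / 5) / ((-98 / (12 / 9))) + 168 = 123448 / 735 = 167.96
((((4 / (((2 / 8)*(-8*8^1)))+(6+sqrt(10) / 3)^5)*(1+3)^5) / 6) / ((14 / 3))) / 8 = 79845.69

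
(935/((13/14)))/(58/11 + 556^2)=71995/22103601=0.00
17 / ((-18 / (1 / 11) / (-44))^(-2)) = 1377 / 4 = 344.25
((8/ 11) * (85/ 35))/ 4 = 0.44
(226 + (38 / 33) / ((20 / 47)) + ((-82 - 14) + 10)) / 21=47093 / 6930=6.80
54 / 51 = 18 / 17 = 1.06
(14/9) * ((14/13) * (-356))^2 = 347763584/1521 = 228641.41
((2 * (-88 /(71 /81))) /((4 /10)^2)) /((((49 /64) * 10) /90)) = -51321600 /3479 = -14751.83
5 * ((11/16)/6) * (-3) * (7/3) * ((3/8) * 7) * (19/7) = -7315/256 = -28.57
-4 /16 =-1 /4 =-0.25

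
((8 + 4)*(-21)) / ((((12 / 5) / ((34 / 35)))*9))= -34 / 3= -11.33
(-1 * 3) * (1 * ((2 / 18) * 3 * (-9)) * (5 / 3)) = 15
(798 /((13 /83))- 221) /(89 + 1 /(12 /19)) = 760332 /14131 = 53.81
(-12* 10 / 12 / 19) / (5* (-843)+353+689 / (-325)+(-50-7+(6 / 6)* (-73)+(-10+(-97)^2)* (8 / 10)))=-250 / 1674413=-0.00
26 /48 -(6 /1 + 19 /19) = -155 /24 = -6.46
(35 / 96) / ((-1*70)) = -1 / 192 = -0.01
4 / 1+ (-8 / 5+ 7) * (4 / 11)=5.96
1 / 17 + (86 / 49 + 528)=441335 / 833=529.81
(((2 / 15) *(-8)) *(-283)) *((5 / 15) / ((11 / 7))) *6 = 384.19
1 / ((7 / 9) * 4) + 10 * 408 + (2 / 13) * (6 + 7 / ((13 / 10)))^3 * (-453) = -98754.44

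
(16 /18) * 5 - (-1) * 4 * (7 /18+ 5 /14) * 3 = 844 /63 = 13.40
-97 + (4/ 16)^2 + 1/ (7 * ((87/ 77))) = -134761/ 1392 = -96.81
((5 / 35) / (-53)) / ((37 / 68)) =-68 / 13727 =-0.00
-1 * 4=-4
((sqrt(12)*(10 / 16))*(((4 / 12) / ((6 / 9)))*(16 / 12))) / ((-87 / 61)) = -305*sqrt(3) / 522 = -1.01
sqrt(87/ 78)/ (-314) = -sqrt(754)/ 8164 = -0.00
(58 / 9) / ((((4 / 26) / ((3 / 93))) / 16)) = 6032 / 279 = 21.62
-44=-44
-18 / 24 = -3 / 4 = -0.75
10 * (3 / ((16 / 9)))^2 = 3645 / 128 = 28.48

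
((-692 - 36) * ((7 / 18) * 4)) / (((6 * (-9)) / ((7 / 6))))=17836 / 729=24.47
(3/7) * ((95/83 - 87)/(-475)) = 3054/39425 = 0.08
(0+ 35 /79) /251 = 35 /19829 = 0.00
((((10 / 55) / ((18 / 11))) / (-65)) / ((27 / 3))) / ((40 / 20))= -1 / 10530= -0.00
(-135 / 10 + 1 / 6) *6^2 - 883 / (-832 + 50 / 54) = -10746879 / 22439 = -478.94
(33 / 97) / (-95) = -33 / 9215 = -0.00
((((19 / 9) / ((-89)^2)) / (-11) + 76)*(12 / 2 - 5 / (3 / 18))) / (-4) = 119195170 / 261393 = 456.00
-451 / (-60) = 451 / 60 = 7.52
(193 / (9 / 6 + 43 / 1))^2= 148996 / 7921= 18.81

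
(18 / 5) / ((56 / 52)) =117 / 35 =3.34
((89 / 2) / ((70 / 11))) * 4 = 979 / 35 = 27.97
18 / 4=9 / 2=4.50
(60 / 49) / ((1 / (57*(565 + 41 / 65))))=25147944 / 637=39478.72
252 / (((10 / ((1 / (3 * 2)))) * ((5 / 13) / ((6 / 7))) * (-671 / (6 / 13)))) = -108 / 16775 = -0.01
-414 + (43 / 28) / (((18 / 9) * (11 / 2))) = -127469 / 308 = -413.86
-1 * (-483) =483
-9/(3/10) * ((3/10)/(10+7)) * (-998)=8982/17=528.35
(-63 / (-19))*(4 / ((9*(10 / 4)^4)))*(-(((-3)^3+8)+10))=4032 / 11875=0.34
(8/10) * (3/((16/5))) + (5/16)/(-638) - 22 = -216925/10208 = -21.25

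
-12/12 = -1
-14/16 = -7/8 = -0.88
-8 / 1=-8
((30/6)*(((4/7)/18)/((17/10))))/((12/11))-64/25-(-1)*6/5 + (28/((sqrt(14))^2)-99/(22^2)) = 1841527/3534300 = 0.52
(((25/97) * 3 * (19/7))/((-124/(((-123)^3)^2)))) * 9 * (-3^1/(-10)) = -26646446006046855/168392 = -158240569659.17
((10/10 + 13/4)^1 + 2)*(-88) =-550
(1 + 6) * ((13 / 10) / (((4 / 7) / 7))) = 4459 / 40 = 111.48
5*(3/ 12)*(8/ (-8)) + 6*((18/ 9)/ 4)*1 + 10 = 47/ 4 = 11.75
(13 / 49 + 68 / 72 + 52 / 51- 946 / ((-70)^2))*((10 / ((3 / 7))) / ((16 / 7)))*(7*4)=2671571 / 4590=582.04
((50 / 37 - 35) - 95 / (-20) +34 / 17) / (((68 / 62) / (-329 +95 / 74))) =2992840161 / 372368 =8037.32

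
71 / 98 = 0.72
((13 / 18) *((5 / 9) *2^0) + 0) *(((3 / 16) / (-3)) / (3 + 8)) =-0.00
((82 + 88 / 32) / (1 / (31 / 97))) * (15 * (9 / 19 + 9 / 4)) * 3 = 97891335 / 29488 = 3319.70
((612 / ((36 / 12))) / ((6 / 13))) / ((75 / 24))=3536 / 25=141.44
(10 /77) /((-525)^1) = -2 /8085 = -0.00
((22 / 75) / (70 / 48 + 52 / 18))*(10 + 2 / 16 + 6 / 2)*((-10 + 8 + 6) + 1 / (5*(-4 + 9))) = 3.58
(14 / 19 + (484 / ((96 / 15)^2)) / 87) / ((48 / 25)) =9232075 / 20312064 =0.45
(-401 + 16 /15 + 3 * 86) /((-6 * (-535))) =-2129 /48150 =-0.04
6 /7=0.86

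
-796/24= -199/6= -33.17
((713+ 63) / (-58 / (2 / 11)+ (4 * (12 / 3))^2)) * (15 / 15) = -776 / 63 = -12.32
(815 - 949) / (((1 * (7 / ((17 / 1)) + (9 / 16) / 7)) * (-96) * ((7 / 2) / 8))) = 18224 / 2811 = 6.48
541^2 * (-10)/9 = -2926810/9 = -325201.11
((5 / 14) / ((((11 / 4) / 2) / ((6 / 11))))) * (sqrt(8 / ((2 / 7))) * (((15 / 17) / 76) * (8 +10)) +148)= 16200 * sqrt(7) / 273581 +17760 / 847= 21.12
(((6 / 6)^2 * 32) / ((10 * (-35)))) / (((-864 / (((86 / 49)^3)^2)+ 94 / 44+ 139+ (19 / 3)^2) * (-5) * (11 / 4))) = 0.00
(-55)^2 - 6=3019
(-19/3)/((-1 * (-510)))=-19/1530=-0.01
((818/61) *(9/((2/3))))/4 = 11043/244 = 45.26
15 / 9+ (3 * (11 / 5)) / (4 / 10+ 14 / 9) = 121 / 24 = 5.04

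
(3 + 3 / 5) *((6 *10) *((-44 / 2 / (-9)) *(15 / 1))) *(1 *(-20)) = -158400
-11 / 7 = -1.57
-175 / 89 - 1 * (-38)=3207 / 89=36.03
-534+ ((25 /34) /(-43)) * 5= -780833 /1462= -534.09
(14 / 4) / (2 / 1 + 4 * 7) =7 / 60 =0.12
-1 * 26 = -26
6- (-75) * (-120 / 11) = -8934 / 11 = -812.18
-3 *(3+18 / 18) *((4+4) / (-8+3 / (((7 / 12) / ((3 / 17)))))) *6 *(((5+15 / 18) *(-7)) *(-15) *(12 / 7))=17992800 / 211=85273.93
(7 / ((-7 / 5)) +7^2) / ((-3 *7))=-44 / 21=-2.10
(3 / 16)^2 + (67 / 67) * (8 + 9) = 4361 / 256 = 17.04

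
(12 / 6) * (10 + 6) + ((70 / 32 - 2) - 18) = 227 / 16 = 14.19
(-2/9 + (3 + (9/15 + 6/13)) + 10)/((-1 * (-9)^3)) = 8096/426465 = 0.02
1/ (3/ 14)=14/ 3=4.67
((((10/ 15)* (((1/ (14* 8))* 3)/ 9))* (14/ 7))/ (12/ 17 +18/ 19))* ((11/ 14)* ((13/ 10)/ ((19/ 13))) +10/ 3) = 547009/ 56518560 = 0.01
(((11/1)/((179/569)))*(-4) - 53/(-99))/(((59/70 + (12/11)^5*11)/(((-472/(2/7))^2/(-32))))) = 19619179338363605/29452397049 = 666131.84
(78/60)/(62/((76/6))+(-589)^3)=-247/38823928180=-0.00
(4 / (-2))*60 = -120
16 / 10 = 8 / 5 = 1.60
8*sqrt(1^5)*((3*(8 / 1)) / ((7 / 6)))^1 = 1152 / 7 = 164.57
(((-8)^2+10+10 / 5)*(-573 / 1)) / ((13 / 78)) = -261288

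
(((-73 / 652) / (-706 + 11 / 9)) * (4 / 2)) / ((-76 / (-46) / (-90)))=-679995 / 39288542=-0.02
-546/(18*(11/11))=-91/3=-30.33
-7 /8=-0.88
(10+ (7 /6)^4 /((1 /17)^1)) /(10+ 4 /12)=53777 /13392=4.02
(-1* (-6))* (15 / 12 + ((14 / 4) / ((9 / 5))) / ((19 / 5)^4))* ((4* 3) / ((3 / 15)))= 59081950 / 130321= 453.36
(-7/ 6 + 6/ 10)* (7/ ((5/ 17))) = -2023/ 150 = -13.49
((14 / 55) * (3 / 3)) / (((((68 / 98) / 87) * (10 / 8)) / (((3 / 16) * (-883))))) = -79048809 / 18700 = -4227.21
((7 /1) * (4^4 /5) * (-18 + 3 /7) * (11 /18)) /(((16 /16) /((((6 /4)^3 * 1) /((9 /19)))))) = -137104 /5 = -27420.80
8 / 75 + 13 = 983 / 75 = 13.11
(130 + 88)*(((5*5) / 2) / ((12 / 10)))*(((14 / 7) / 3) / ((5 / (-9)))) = -2725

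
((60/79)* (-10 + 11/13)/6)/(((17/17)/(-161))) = 191590/1027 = 186.55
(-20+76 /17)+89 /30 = -6407 /510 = -12.56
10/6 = 5/3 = 1.67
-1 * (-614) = 614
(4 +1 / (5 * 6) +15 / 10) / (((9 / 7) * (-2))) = -581 / 270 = -2.15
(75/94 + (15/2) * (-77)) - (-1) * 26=-25883/47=-550.70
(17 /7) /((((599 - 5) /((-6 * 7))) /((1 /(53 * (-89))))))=17 /466983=0.00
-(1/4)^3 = -1/64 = -0.02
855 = 855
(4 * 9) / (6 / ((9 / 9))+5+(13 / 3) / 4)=432 / 145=2.98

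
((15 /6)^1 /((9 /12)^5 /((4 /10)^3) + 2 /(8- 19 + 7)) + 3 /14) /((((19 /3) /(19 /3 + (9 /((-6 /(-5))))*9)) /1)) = 161941751 /13980428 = 11.58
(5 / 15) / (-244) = -1 / 732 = -0.00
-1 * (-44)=44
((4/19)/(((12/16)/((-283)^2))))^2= 1642047467776/3249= 505400882.66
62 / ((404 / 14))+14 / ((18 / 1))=2660 / 909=2.93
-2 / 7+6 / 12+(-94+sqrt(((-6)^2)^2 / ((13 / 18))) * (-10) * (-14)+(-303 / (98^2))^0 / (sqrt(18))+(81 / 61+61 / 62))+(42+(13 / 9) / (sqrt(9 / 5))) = -654887 / 13237+sqrt(2) / 6+13 * sqrt(5) / 27+15120 * sqrt(26) / 13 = 5882.39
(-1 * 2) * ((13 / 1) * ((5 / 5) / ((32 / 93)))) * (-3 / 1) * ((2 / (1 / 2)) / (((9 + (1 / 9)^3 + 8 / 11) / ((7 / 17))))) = 203594391 / 5304952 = 38.38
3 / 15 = 1 / 5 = 0.20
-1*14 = -14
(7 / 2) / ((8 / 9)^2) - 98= -11977 / 128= -93.57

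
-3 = -3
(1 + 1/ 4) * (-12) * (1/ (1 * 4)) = -15/ 4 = -3.75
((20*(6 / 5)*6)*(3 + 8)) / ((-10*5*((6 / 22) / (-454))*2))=659208 / 25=26368.32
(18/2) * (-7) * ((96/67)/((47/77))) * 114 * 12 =-637072128/3149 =-202309.35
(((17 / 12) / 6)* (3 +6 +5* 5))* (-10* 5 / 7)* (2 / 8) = -7225 / 504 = -14.34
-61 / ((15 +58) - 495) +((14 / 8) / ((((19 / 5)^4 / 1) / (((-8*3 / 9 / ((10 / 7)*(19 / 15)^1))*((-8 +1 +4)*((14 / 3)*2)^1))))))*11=4131557039 / 1044913778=3.95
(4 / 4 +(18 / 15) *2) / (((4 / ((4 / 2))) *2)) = 17 / 20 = 0.85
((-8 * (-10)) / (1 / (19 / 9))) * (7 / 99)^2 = 74480 / 88209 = 0.84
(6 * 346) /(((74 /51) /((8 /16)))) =26469 /37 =715.38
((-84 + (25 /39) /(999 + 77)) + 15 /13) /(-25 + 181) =-3476531 /6546384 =-0.53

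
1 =1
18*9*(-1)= -162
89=89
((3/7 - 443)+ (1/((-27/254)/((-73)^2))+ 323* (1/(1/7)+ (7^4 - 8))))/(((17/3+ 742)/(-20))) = -2739083840/141309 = -19383.65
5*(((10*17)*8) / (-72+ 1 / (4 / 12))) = -6800 / 69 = -98.55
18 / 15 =6 / 5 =1.20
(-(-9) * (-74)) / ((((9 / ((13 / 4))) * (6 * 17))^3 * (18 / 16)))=-81289 / 3094482528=-0.00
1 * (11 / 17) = 11 / 17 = 0.65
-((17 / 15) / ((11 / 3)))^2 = -289 / 3025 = -0.10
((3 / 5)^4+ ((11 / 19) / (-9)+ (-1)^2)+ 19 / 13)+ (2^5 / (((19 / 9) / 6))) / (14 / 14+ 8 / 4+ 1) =35100688 / 1389375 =25.26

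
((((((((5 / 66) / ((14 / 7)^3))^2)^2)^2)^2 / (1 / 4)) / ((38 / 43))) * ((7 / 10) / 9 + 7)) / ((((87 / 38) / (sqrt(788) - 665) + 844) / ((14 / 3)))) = 24241302490234375 * sqrt(197) / 2662652627985016277895177015938257262877952568758955409408 + 11834528317264373779296875 / 15975915767910097667371062095629543577267715412553732456448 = 0.00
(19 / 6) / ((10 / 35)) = 133 / 12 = 11.08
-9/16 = -0.56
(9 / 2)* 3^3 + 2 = 247 / 2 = 123.50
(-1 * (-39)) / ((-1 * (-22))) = 39 / 22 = 1.77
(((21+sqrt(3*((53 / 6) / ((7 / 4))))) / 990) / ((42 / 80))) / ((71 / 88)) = 32*sqrt(742) / 93933+32 / 639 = 0.06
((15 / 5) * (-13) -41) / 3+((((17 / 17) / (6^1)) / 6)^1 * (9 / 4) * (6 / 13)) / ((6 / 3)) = -16631 / 624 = -26.65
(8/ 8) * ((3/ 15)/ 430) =1/ 2150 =0.00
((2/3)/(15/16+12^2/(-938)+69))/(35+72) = 15008/168094539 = 0.00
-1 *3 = -3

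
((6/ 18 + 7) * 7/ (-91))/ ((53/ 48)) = -352/ 689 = -0.51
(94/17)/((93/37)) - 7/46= 148921/72726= 2.05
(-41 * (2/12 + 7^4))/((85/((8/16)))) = -590687/1020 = -579.10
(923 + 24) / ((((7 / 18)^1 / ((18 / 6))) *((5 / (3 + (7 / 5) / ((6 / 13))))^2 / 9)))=837666009 / 8750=95733.26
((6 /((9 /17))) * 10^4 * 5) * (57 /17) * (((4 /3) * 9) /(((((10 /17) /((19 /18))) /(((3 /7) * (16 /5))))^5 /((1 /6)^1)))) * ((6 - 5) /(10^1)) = 2188850739905069056 /63814078125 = 34300436.58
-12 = -12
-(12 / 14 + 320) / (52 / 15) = -16845 / 182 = -92.55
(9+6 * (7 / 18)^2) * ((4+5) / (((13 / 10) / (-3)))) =-2675 / 13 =-205.77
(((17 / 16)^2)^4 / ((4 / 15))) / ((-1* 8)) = -104636361615 / 137438953472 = -0.76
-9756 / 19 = -513.47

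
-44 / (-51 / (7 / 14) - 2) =11 / 26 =0.42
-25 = -25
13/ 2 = 6.50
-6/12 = -1/2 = -0.50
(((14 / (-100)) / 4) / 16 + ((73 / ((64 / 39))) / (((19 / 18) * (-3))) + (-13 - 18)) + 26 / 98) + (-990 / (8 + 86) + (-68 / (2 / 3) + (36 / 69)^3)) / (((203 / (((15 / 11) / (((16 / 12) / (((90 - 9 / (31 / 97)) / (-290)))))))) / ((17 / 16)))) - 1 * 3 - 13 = -14817579325036140999 / 244287589651582400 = -60.66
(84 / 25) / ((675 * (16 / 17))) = 119 / 22500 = 0.01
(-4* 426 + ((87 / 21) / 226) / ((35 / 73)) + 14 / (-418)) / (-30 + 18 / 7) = 19719195457 / 317412480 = 62.12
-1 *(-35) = 35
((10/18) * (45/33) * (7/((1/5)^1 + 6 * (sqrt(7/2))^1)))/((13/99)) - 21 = -862302/40937 + 39375 * sqrt(14)/40937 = -17.47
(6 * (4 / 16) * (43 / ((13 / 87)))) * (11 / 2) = 123453 / 52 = 2374.10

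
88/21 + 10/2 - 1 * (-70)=1663/21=79.19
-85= -85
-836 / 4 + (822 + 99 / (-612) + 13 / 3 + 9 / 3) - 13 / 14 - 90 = 755759 / 1428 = 529.24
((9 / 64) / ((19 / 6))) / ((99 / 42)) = 63 / 3344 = 0.02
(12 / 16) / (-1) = -3 / 4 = -0.75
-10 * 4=-40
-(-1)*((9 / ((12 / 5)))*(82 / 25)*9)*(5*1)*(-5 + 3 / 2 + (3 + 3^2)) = 18819 / 4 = 4704.75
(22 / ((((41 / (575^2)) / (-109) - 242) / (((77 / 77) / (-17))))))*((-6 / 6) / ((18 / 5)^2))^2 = 247762109375 / 7781915334554136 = 0.00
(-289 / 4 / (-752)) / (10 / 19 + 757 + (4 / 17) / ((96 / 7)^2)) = 3360492 / 26496059885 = 0.00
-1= -1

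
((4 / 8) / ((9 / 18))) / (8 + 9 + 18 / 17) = 17 / 307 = 0.06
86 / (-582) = -43 / 291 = -0.15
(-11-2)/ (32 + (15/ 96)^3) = -425984/ 1048701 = -0.41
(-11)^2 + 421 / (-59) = 6718 / 59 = 113.86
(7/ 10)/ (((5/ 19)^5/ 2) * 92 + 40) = 17332693/ 991877100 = 0.02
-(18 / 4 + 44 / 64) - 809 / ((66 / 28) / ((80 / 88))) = -317.20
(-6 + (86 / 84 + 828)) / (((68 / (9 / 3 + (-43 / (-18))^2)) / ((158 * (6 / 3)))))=1100509579 / 33048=33300.34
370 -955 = -585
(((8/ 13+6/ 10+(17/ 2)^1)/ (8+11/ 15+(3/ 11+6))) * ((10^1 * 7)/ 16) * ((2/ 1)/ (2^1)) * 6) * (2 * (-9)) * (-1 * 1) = 305.91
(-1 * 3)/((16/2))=-3/8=-0.38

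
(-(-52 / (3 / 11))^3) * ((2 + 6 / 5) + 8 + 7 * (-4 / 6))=18340626304 / 405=45285497.05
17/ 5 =3.40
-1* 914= -914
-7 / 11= -0.64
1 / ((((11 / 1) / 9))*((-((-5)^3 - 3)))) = 9 / 1408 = 0.01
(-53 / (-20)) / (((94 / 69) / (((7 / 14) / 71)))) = 3657 / 266960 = 0.01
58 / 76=29 / 38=0.76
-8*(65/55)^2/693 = -1352/83853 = -0.02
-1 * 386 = -386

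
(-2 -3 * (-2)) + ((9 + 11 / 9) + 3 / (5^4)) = 80027 / 5625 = 14.23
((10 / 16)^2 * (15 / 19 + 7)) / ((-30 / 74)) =-6845 / 912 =-7.51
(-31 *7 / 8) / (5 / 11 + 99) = -2387 / 8752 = -0.27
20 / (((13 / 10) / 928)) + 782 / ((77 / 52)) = 14819832 / 1001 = 14805.03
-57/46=-1.24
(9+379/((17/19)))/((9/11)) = 80894/153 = 528.72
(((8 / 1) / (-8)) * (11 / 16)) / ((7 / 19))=-209 / 112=-1.87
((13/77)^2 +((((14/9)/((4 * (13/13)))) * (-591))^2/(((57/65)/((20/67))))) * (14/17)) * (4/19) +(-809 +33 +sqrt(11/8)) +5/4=sqrt(22)/4 +616824409176485/263291071428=2343.92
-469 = -469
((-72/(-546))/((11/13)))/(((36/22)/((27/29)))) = 18/203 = 0.09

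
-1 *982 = -982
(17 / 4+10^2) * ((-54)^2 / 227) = 303993 / 227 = 1339.18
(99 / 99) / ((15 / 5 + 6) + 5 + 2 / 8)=4 / 57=0.07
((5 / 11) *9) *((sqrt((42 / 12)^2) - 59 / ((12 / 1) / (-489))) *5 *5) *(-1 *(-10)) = 54174375 / 22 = 2462471.59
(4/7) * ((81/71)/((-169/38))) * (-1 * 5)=61560/83993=0.73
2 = 2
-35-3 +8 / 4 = -36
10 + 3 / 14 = 143 / 14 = 10.21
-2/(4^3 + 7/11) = -22/711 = -0.03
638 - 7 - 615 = 16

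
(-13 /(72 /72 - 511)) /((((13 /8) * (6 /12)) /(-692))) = -5536 /255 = -21.71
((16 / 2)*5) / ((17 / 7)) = 280 / 17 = 16.47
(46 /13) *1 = 46 /13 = 3.54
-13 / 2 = -6.50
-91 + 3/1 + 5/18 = -1579/18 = -87.72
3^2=9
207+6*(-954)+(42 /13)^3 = -12046761 /2197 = -5483.28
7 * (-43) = -301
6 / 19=0.32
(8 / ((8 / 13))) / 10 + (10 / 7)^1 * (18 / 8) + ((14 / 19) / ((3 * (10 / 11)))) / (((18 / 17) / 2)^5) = 1297098217 / 117802755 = 11.01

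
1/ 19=0.05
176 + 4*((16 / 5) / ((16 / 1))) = 884 / 5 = 176.80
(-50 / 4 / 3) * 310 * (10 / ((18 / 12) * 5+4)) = -77500 / 69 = -1123.19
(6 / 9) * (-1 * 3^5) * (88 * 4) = -57024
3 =3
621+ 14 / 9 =622.56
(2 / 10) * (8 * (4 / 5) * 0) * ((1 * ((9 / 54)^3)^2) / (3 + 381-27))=0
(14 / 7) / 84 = 1 / 42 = 0.02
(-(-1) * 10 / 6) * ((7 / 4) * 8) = 70 / 3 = 23.33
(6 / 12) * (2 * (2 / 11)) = 2 / 11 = 0.18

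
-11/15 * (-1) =11/15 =0.73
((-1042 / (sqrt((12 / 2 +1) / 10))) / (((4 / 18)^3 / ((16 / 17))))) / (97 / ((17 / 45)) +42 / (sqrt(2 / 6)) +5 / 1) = -845075025 * sqrt(70) / 15988973 +19370259 * sqrt(210) / 2284139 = -319.31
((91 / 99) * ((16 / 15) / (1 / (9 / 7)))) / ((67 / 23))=4784 / 11055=0.43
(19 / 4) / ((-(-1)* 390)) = 19 / 1560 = 0.01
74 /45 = 1.64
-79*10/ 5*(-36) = 5688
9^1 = 9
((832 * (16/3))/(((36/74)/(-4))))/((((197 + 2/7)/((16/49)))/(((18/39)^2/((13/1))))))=-4849664/4901169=-0.99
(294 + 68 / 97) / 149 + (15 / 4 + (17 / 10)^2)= 3113848 / 361325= 8.62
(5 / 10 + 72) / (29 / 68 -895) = -4930 / 60831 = -0.08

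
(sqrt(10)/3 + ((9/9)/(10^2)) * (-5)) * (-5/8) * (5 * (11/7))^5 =-18792.17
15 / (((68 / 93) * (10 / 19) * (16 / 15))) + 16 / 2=96923 / 2176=44.54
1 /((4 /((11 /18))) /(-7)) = -77 /72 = -1.07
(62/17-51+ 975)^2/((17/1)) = 248692900/4913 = 50619.36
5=5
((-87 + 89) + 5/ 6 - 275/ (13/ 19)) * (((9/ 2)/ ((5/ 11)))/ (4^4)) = -1027257/ 66560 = -15.43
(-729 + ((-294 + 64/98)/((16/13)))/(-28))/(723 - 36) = -7908073/7540512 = -1.05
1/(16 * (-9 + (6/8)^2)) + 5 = 674/135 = 4.99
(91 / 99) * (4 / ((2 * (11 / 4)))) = 728 / 1089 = 0.67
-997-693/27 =-3068/3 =-1022.67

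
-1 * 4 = -4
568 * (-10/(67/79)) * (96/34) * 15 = -323078400/1139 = -283650.92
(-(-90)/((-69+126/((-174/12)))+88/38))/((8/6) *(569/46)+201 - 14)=-180090/30691409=-0.01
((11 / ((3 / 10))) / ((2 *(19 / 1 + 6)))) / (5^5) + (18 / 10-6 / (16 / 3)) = 0.68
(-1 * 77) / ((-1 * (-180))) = -77 / 180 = -0.43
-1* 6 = -6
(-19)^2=361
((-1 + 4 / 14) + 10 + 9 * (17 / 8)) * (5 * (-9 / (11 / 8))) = -71595 / 77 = -929.81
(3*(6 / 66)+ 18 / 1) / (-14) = -201 / 154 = -1.31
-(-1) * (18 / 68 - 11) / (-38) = 365 / 1292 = 0.28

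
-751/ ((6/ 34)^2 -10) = 217039/ 2881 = 75.33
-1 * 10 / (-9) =10 / 9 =1.11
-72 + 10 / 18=-643 / 9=-71.44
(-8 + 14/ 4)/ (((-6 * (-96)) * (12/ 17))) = -17/ 1536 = -0.01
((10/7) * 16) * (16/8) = 320/7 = 45.71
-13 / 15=-0.87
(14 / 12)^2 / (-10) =-49 / 360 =-0.14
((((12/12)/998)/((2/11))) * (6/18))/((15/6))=11/14970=0.00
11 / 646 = 0.02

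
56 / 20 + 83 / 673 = 2.92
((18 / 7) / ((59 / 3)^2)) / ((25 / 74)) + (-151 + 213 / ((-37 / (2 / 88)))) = -149862509711 / 991736900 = -151.11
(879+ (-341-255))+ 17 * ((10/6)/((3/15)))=1274/3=424.67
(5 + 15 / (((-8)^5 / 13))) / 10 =0.50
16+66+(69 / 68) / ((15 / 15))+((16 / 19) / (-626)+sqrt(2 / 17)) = sqrt(34) / 17+33570271 / 404396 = 83.36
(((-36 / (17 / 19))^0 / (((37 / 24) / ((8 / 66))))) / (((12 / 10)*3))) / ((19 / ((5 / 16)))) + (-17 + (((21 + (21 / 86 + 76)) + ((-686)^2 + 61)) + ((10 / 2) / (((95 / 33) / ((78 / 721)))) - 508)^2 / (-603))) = 1862823647115301867765 / 3960845515201806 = 470309.59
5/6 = 0.83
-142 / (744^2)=-71 / 276768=-0.00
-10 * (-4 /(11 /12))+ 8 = 568 /11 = 51.64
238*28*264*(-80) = -140743680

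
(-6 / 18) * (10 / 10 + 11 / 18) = -29 / 54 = -0.54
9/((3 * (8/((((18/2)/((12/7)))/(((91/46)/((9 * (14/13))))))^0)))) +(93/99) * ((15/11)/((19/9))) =18057/18392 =0.98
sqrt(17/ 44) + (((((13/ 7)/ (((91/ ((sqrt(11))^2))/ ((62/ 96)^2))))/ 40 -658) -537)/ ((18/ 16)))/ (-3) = sqrt(187)/ 22 + 5396418229/ 15240960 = 354.69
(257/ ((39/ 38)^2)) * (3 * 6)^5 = 77914866816/ 169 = 461034714.89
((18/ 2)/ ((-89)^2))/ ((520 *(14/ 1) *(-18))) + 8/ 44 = 230659509/ 1268627360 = 0.18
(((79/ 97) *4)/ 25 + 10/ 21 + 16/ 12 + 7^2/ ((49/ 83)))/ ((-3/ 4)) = -113.25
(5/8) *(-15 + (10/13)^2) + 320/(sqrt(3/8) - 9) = -2600197/58136 - 128 *sqrt(6)/129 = -47.16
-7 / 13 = -0.54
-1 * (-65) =65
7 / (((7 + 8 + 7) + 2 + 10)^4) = 7 / 1336336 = 0.00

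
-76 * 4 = -304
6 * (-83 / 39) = -166 / 13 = -12.77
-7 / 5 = -1.40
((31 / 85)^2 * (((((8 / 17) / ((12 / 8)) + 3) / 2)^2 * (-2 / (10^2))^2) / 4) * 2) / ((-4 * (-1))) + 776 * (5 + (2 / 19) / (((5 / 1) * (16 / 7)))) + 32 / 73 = 8106336589038356827 / 2085185286000000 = 3887.59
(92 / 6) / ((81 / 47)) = 2162 / 243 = 8.90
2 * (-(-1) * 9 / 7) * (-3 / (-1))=54 / 7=7.71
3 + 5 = 8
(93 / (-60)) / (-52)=31 / 1040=0.03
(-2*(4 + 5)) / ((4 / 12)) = -54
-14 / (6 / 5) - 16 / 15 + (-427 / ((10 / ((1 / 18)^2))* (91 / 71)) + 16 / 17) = -11.89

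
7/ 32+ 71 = 2279/ 32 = 71.22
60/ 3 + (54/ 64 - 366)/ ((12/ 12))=-11045/ 32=-345.16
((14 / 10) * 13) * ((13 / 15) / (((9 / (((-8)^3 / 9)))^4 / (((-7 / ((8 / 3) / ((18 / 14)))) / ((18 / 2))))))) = -10161892622336 / 1076168025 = -9442.66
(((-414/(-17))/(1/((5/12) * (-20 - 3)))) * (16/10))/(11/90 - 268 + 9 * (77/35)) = 571320/379559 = 1.51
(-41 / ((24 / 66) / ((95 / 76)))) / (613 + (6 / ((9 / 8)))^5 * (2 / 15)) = -8219475 / 69304592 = -0.12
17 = 17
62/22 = 31/11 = 2.82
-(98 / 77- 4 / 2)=8 / 11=0.73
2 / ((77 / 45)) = 90 / 77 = 1.17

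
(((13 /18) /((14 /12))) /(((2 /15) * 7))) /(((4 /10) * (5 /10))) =325 /98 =3.32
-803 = -803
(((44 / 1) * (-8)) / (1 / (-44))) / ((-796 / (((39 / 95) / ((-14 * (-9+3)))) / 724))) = -3146 / 23952635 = -0.00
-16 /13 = -1.23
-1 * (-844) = 844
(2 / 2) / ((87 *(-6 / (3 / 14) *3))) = -1 / 7308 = -0.00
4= 4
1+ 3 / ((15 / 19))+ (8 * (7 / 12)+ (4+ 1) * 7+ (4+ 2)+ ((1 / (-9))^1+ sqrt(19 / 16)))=sqrt(19) / 4+ 2266 / 45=51.45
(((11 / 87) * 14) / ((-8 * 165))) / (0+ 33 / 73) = -511 / 172260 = -0.00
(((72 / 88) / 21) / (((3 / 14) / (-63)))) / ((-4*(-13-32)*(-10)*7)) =1 / 1100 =0.00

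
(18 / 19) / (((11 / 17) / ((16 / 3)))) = 1632 / 209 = 7.81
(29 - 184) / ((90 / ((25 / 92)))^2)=-0.00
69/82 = 0.84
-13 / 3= -4.33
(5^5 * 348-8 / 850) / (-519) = -462187496 / 220575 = -2095.38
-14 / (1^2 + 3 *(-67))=7 / 100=0.07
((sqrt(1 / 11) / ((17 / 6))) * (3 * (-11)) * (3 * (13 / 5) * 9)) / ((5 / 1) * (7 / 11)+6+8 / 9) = -625482 * sqrt(11) / 84745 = -24.48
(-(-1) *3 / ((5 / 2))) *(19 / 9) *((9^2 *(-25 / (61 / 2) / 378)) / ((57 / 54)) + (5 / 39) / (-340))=-0.42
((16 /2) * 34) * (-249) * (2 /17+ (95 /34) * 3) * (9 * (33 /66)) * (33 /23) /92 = -21372417 /529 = -40401.54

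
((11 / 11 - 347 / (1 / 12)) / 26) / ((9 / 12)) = -8326 / 39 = -213.49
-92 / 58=-46 / 29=-1.59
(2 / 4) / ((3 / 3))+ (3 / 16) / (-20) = 157 / 320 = 0.49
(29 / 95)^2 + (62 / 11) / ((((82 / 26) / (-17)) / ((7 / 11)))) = -861451649 / 44773025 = -19.24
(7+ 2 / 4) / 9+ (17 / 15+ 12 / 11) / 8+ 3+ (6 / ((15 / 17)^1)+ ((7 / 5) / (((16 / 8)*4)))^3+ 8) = 13317373 / 704000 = 18.92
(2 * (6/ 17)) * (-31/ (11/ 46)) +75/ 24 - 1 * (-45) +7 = -54429/ 1496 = -36.38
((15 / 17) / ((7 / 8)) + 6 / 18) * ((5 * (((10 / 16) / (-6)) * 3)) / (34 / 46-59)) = 55085 / 1530816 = 0.04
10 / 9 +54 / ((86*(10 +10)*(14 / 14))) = 8843 / 7740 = 1.14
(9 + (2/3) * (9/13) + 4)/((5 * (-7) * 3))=-5/39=-0.13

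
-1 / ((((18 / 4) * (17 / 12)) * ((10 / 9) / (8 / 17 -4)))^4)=-429981696 / 6975757441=-0.06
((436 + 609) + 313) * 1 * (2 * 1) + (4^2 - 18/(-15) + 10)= 13716/5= 2743.20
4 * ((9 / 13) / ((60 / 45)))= 27 / 13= 2.08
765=765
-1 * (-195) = 195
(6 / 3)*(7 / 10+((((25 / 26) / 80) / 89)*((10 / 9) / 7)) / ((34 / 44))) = 34697491 / 24782940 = 1.40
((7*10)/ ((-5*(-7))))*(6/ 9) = 4/ 3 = 1.33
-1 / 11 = -0.09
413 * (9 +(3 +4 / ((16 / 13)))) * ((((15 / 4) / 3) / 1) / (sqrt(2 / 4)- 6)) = -377895 / 284- 125965 * sqrt(2) / 1136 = -1487.43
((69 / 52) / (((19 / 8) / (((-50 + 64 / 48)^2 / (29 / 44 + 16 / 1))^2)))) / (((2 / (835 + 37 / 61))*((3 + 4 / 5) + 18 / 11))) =2466102594144527360 / 2841462010413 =867899.20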